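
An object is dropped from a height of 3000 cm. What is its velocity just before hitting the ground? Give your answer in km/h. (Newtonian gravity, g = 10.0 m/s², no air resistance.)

h = 3000 cm × 0.01 = 30.0 m
v = √(2gh) = √(2 × 10.0 × 30.0) = 24.4949 m/s
v = 24.4949 m/s / 0.2777777777777778 = 88.18 km/h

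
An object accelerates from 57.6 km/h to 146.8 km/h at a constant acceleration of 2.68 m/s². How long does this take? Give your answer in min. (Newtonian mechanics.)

v₀ = 57.6 km/h × 0.2777777777777778 = 16.0 m/s
v = 146.8 km/h × 0.2777777777777778 = 40.7778 m/s
t = (v - v₀) / a = (40.7778 - 16.0) / 2.68 = 9.24545 s
t = 9.24545 s / 60.0 = 0.1541 min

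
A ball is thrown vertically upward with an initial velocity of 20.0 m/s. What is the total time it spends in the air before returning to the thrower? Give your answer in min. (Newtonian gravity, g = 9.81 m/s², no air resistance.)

t_total = 2 × v₀ / g = 2 × 20.0 / 9.81 = 4.07747 s
t_total = 4.07747 s / 60.0 = 0.06796 min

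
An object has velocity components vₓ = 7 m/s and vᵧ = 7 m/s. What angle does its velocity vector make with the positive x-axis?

θ = arctan(vᵧ/vₓ) = arctan(7/7) = 45.0°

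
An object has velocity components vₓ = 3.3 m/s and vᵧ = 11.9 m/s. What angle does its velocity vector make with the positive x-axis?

θ = arctan(vᵧ/vₓ) = arctan(11.9/3.3) = 74.5°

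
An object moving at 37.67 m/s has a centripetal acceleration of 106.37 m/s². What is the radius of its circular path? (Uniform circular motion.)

r = v²/a_c = 37.67²/106.37 = 13.34 m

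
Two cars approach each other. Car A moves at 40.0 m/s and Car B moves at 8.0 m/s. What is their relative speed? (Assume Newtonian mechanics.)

v_rel = v_A + v_B = 40.0 + 8.0 = 48.0 m/s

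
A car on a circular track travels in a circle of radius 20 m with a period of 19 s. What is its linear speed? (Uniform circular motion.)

v = 2πr/T = 2π×20/19 = 6.61 m/s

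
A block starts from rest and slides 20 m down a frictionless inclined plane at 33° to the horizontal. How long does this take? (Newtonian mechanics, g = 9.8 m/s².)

a = g sin(θ) = 9.8 × sin(33°) = 5.3375 m/s²
t = √(2d/a) = √(2 × 20 / 5.3375) = 2.74 s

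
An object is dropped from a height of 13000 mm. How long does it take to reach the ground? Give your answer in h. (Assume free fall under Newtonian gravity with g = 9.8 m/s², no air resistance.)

h = 13000 mm × 0.001 = 13.0 m
t = √(2h/g) = √(2 × 13.0 / 9.8) = 1.628822 s
t = 1.628822 s / 3600.0 = 0.0004525 h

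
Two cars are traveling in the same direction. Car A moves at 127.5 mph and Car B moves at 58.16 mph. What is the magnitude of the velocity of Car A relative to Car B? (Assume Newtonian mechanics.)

v_rel = |v_A - v_B| = |127.5 - 58.16| = 69.34 mph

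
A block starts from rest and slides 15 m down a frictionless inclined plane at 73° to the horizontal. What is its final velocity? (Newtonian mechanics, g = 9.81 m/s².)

a = g sin(θ) = 9.81 × sin(73°) = 9.3813 m/s²
v = √(2ad) = √(2 × 9.3813 × 15) = 16.78 m/s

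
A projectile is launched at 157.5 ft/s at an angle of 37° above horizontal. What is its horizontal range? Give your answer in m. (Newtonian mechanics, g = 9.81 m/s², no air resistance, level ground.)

v₀ = 157.5 ft/s × 0.3048 = 48.006 m/s
R = v₀² × sin(2θ) / g = 48.006² × sin(2 × 37°) / 9.81 = 2304.58 × 0.961262 / 9.81 = 225.8 m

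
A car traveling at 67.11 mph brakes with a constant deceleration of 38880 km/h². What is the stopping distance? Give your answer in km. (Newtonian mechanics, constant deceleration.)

v₀ = 67.11 mph × 0.44704 = 30.0009 m/s
a = 38880 km/h² × 7.716049382716049e-05 = 3.0 m/s²
d = v₀² / (2a) = 30.0009² / (2 × 3.0) = 900.054 / 6.0 = 150.009 m
d = 150.009 m / 1000.0 = 0.15 km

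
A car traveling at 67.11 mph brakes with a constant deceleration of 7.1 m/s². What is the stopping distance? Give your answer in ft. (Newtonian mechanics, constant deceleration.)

v₀ = 67.11 mph × 0.44704 = 30.0009 m/s
d = v₀² / (2a) = 30.0009² / (2 × 7.1) = 900.054 / 14.2 = 63.3841 m
d = 63.3841 m / 0.3048 = 208.0 ft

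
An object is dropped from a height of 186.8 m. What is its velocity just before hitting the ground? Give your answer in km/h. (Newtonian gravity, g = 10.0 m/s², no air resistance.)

v = √(2gh) = √(2 × 10.0 × 186.8) = 61.1228 m/s
v = 61.1228 m/s / 0.2777777777777778 = 220.0 km/h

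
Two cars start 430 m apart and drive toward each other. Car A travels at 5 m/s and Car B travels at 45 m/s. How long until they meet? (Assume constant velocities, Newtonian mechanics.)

Combined speed: v_combined = 5 + 45 = 50 m/s
Time to meet: t = d/v_combined = 430/50 = 8.6 s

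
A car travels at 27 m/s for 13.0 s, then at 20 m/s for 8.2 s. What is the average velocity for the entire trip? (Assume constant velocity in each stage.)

d₁ = v₁t₁ = 27 × 13.0 = 351.0 m
d₂ = v₂t₂ = 20 × 8.2 = 164.0 m
d_total = 515.0 m, t_total = 21.2 s
v_avg = d_total/t_total = 515.0/21.2 = 24.29 m/s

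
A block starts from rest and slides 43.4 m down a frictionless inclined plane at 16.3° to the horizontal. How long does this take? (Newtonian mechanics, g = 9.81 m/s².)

a = g sin(θ) = 9.81 × sin(16.3°) = 2.7533 m/s²
t = √(2d/a) = √(2 × 43.4 / 2.7533) = 5.61 s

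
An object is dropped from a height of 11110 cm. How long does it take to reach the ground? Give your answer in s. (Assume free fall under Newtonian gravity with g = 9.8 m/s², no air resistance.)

h = 11110 cm × 0.01 = 111.1 m
t = √(2h/g) = √(2 × 111.1 / 9.8) = 4.762 s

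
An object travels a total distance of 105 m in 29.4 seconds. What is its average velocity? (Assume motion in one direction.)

v_avg = Δd / Δt = 105 / 29.4 = 3.57 m/s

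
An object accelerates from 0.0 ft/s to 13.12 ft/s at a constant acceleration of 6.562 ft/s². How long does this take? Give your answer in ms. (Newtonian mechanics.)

v₀ = 0.0 ft/s × 0.3048 = 0.0 m/s
v = 13.12 ft/s × 0.3048 = 3.99898 m/s
a = 6.562 ft/s² × 0.3048 = 2.0001 m/s²
t = (v - v₀) / a = (3.99898 - 0.0) / 2.0001 = 1.99939 s
t = 1.99939 s / 0.001 = 1999 ms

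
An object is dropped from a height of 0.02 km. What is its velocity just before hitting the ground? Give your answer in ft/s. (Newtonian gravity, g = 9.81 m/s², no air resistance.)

h = 0.02 km × 1000.0 = 20.0 m
v = √(2gh) = √(2 × 9.81 × 20.0) = 19.8091 m/s
v = 19.8091 m/s / 0.3048 = 64.99 ft/s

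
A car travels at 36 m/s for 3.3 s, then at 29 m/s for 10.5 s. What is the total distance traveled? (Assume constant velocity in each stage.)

d₁ = v₁t₁ = 36 × 3.3 = 118.8 m
d₂ = v₂t₂ = 29 × 10.5 = 304.5 m
d_total = 118.8 + 304.5 = 423.3 m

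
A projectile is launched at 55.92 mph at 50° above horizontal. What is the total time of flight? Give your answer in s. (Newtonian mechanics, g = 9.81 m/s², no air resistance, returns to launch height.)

v₀ = 55.92 mph × 0.44704 = 24.9985 m/s
T = 2 × v₀ × sin(θ) / g = 2 × 24.9985 × sin(50°) / 9.81 = 2 × 24.9985 × 0.766044 / 9.81 = 3.904 s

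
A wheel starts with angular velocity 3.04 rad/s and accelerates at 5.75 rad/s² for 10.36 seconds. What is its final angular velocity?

ω = ω₀ + αt = 3.04 + 5.75 × 10.36 = 62.61 rad/s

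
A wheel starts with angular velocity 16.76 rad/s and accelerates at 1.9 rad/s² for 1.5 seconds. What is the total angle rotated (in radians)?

θ = ω₀t + ½αt² = 16.76×1.5 + ½×1.9×1.5² = 27.28 rad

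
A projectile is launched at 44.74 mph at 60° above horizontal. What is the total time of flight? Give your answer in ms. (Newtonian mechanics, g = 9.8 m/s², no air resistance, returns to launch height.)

v₀ = 44.74 mph × 0.44704 = 20.0006 m/s
T = 2 × v₀ × sin(θ) / g = 2 × 20.0006 × sin(60°) / 9.8 = 2 × 20.0006 × 0.866025 / 9.8 = 3.5349 s
T = 3.5349 s / 0.001 = 3535 ms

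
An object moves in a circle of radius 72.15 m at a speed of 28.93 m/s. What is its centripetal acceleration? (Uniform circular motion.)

a_c = v²/r = 28.93²/72.15 = 836.9449/72.15 = 11.6 m/s²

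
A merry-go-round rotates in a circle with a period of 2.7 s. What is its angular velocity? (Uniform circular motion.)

ω = 2π/T = 2π/2.7 = 2.3271 rad/s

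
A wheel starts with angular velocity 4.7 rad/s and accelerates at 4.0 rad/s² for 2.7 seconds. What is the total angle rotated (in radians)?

θ = ω₀t + ½αt² = 4.7×2.7 + ½×4.0×2.7² = 27.27 rad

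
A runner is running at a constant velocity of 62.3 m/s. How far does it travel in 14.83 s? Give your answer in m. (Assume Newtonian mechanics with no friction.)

d = v × t = 62.3 × 14.83 = 923.9 m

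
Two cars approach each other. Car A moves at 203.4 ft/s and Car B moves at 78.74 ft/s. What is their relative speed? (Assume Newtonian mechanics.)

v_rel = v_A + v_B = 203.4 + 78.74 = 282.14 ft/s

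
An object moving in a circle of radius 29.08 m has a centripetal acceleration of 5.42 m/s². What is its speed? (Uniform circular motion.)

v = √(a_c × r) = √(5.42 × 29.08) = 12.55 m/s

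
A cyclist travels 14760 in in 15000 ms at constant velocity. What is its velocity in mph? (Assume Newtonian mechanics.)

d = 14760 in × 0.0254 = 374.904 m
t = 15000 ms × 0.001 = 15.0 s
v = d / t = 374.904 / 15.0 = 24.9936 m/s
v = 24.9936 m/s / 0.44704 = 55.91 mph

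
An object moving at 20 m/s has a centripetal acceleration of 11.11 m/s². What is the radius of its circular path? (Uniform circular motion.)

r = v²/a_c = 20²/11.11 = 36.0 m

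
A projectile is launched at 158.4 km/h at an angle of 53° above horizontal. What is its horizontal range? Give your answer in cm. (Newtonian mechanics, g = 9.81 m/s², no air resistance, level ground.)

v₀ = 158.4 km/h × 0.2777777777777778 = 44.0 m/s
R = v₀² × sin(2θ) / g = 44.0² × sin(2 × 53°) / 9.81 = 1936.0 × 0.961262 / 9.81 = 189.705 m
R = 189.705 m / 0.01 = 18970 cm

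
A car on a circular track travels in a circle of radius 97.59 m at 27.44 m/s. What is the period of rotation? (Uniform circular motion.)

T = 2πr/v = 2π×97.59/27.44 = 22.35 s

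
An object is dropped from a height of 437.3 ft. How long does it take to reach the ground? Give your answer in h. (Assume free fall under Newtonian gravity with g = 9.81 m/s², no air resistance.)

h = 437.3 ft × 0.3048 = 133.289 m
t = √(2h/g) = √(2 × 133.289 / 9.81) = 5.21288 s
t = 5.21288 s / 3600.0 = 0.001448 h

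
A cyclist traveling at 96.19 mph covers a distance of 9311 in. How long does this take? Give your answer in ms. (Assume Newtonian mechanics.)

d = 9311 in × 0.0254 = 236.499 m
v = 96.19 mph × 0.44704 = 43.0008 m/s
t = d / v = 236.499 / 43.0008 = 5.49987 s
t = 5.49987 s / 0.001 = 5500 ms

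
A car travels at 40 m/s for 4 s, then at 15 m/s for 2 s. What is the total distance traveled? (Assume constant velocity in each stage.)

d₁ = v₁t₁ = 40 × 4 = 160 m
d₂ = v₂t₂ = 15 × 2 = 30 m
d_total = 160 + 30 = 190 m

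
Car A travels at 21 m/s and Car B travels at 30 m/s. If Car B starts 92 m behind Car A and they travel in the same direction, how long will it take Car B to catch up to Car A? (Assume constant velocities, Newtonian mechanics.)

Relative speed: v_rel = 30 - 21 = 9 m/s
Time to catch: t = d₀/v_rel = 92/9 = 10.22 s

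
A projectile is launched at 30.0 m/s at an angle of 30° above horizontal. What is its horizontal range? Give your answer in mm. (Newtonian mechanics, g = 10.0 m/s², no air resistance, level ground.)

R = v₀² × sin(2θ) / g = 30.0² × sin(2 × 30°) / 10.0 = 900.0 × 0.866025 / 10.0 = 77.9423 m
R = 77.9423 m / 0.001 = 77940 mm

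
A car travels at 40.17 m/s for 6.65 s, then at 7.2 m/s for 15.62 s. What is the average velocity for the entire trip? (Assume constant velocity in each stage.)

d₁ = v₁t₁ = 40.17 × 6.65 = 267.1305 m
d₂ = v₂t₂ = 7.2 × 15.62 = 112.464 m
d_total = 379.5945 m, t_total = 22.27 s
v_avg = d_total/t_total = 379.5945/22.27 = 17.05 m/s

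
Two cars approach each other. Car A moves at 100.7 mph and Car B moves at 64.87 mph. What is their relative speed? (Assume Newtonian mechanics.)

v_rel = v_A + v_B = 100.7 + 64.87 = 165.57 mph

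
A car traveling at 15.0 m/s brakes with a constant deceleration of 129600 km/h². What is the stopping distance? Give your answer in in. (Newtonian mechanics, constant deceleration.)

a = 129600 km/h² × 7.716049382716049e-05 = 10.0 m/s²
d = v₀² / (2a) = 15.0² / (2 × 10.0) = 225.0 / 20.0 = 11.25 m
d = 11.25 m / 0.0254 = 442.9 in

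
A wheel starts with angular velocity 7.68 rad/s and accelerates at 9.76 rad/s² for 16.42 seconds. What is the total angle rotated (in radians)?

θ = ω₀t + ½αt² = 7.68×16.42 + ½×9.76×16.42² = 1441.83 rad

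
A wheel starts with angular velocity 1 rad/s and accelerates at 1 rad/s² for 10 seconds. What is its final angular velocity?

ω = ω₀ + αt = 1 + 1 × 10 = 11 rad/s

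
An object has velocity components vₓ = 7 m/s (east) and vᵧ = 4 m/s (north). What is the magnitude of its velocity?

|v| = √(vₓ² + vᵧ²) = √(7² + 4²) = √(65) = 8.06 m/s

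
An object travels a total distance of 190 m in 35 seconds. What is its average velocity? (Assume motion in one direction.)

v_avg = Δd / Δt = 190 / 35 = 5.43 m/s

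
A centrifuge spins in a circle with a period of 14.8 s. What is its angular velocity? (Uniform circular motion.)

ω = 2π/T = 2π/14.8 = 0.4245 rad/s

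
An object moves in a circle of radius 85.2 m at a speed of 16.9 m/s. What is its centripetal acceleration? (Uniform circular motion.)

a_c = v²/r = 16.9²/85.2 = 285.61/85.2 = 3.35 m/s²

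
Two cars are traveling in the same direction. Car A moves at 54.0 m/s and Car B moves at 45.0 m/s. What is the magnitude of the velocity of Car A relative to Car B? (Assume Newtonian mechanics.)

v_rel = |v_A - v_B| = |54.0 - 45.0| = 9.0 m/s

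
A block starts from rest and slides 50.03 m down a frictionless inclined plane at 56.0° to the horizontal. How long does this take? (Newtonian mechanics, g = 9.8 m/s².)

a = g sin(θ) = 9.8 × sin(56.0°) = 8.1246 m/s²
t = √(2d/a) = √(2 × 50.03 / 8.1246) = 3.51 s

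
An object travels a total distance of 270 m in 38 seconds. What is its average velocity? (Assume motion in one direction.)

v_avg = Δd / Δt = 270 / 38 = 7.11 m/s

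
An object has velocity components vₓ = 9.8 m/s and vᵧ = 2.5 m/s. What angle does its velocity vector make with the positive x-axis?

θ = arctan(vᵧ/vₓ) = arctan(2.5/9.8) = 14.31°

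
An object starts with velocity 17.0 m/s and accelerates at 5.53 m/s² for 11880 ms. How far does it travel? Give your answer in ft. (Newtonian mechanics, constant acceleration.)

t = 11880 ms × 0.001 = 11.88 s
d = v₀ × t + ½ × a × t² = 17.0 × 11.88 + 0.5 × 5.53 × 11.88² = 592.197 m
d = 592.197 m / 0.3048 = 1943 ft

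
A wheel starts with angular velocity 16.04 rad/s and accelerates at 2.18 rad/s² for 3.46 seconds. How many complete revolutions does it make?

θ = ω₀t + ½αt² = 16.04×3.46 + ½×2.18×3.46² = 68.547444 rad
Total revolutions = θ/(2π) = 68.547444/(2π) = 10.91
Complete revolutions = ⌊10.91⌋ = 10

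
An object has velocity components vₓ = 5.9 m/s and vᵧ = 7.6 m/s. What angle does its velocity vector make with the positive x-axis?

θ = arctan(vᵧ/vₓ) = arctan(7.6/5.9) = 52.18°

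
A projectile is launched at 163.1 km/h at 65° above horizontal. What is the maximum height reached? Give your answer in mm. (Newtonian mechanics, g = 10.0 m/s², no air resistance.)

v₀ = 163.1 km/h × 0.2777777777777778 = 45.3056 m/s
H = v₀² × sin²(θ) / (2g) = 45.3056² × sin(65°)² / (2 × 10.0) = 2052.6 × 0.821394 / 20.0 = 84.2997 m
H = 84.2997 m / 0.001 = 84300 mm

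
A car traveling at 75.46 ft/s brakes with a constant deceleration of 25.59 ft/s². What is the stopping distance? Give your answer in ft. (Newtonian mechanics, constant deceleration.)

v₀ = 75.46 ft/s × 0.3048 = 23.0002 m/s
a = 25.59 ft/s² × 0.3048 = 7.79983 m/s²
d = v₀² / (2a) = 23.0002² / (2 × 7.79983) = 529.009 / 15.5997 = 33.9115 m
d = 33.9115 m / 0.3048 = 111.3 ft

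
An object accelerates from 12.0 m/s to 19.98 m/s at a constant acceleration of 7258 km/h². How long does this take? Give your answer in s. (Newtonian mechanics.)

a = 7258 km/h² × 7.716049382716049e-05 = 0.560031 m/s²
t = (v - v₀) / a = (19.98 - 12.0) / 0.560031 = 14.25 s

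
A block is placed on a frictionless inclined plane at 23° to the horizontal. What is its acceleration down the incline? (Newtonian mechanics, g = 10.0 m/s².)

a = g sin(θ) = 10.0 × sin(23°) = 10.0 × 0.3907 = 3.91 m/s²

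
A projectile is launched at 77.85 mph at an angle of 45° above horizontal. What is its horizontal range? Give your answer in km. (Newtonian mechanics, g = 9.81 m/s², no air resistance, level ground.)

v₀ = 77.85 mph × 0.44704 = 34.8021 m/s
R = v₀² × sin(2θ) / g = 34.8021² × sin(2 × 45°) / 9.81 = 1211.19 × 1.0 / 9.81 = 123.465 m
R = 123.465 m / 1000.0 = 0.1235 km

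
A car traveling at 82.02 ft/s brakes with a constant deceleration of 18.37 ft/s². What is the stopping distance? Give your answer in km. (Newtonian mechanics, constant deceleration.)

v₀ = 82.02 ft/s × 0.3048 = 24.9997 m/s
a = 18.37 ft/s² × 0.3048 = 5.59918 m/s²
d = v₀² / (2a) = 24.9997² / (2 × 5.59918) = 624.985 / 11.1984 = 55.8102 m
d = 55.8102 m / 1000.0 = 0.05581 km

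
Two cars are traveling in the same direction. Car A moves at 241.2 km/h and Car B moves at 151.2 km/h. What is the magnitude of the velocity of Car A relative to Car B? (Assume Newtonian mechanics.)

v_rel = |v_A - v_B| = |241.2 - 151.2| = 90.0 km/h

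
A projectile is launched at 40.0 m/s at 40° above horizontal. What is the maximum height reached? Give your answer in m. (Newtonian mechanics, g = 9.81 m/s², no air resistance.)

H = v₀² × sin²(θ) / (2g) = 40.0² × sin(40°)² / (2 × 9.81) = 1600.0 × 0.413176 / 19.62 = 33.69 m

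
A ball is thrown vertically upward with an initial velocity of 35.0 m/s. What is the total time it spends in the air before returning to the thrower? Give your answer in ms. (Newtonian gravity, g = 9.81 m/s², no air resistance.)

t_total = 2 × v₀ / g = 2 × 35.0 / 9.81 = 7.13558 s
t_total = 7.13558 s / 0.001 = 7136 ms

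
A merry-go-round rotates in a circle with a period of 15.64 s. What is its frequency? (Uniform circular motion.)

f = 1/T = 1/15.64 = 0.0639 Hz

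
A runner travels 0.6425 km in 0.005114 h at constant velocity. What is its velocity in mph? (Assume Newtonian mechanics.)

d = 0.6425 km × 1000.0 = 642.5 m
t = 0.005114 h × 3600.0 = 18.4104 s
v = d / t = 642.5 / 18.4104 = 34.8988 m/s
v = 34.8988 m/s / 0.44704 = 78.07 mph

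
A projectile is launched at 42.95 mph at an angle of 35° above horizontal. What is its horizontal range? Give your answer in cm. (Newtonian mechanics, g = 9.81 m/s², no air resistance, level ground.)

v₀ = 42.95 mph × 0.44704 = 19.2004 m/s
R = v₀² × sin(2θ) / g = 19.2004² × sin(2 × 35°) / 9.81 = 368.655 × 0.939693 / 9.81 = 35.3132 m
R = 35.3132 m / 0.01 = 3531 cm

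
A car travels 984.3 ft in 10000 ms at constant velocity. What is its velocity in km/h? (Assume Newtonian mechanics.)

d = 984.3 ft × 0.3048 = 300.015 m
t = 10000 ms × 0.001 = 10.0 s
v = d / t = 300.015 / 10.0 = 30.0015 m/s
v = 30.0015 m/s / 0.2777777777777778 = 108.0 km/h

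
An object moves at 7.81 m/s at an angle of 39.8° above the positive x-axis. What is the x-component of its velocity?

vₓ = v cos(θ) = 7.81 × cos(39.8°) = 6.0 m/s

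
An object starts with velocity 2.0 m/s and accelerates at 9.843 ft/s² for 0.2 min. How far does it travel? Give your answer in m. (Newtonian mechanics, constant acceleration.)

a = 9.843 ft/s² × 0.3048 = 3.00015 m/s²
t = 0.2 min × 60.0 = 12.0 s
d = v₀ × t + ½ × a × t² = 2.0 × 12.0 + 0.5 × 3.00015 × 12.0² = 240.0 m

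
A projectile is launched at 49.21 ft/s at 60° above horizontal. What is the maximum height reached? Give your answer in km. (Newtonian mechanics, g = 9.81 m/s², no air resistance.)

v₀ = 49.21 ft/s × 0.3048 = 14.9992 m/s
H = v₀² × sin²(θ) / (2g) = 14.9992² × sin(60°)² / (2 × 9.81) = 224.976 × 0.75 / 19.62 = 8.6 m
H = 8.6 m / 1000.0 = 0.0086 km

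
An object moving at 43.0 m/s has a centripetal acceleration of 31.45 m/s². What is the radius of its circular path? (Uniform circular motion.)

r = v²/a_c = 43.0²/31.45 = 58.79 m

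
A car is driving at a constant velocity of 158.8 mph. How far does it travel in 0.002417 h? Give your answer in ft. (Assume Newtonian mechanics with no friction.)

v = 158.8 mph × 0.44704 = 70.99 m/s
t = 0.002417 h × 3600.0 = 8.7012 s
d = v × t = 70.99 × 8.7012 = 617.698 m
d = 617.698 m / 0.3048 = 2027 ft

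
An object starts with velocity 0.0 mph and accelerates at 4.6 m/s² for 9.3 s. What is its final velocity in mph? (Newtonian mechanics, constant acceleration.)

v₀ = 0.0 mph × 0.44704 = 0.0 m/s
v = v₀ + a × t = 0.0 + 4.6 × 9.3 = 42.78 m/s
v = 42.78 m/s / 0.44704 = 95.7 mph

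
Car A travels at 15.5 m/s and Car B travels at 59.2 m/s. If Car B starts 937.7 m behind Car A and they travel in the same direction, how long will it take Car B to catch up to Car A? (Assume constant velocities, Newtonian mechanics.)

Relative speed: v_rel = 59.2 - 15.5 = 43.7 m/s
Time to catch: t = d₀/v_rel = 937.7/43.7 = 21.46 s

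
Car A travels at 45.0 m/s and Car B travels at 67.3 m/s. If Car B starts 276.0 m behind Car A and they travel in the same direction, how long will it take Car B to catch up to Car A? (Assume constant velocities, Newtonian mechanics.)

Relative speed: v_rel = 67.3 - 45.0 = 22.3 m/s
Time to catch: t = d₀/v_rel = 276.0/22.3 = 12.38 s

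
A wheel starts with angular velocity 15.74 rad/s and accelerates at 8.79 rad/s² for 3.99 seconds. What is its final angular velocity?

ω = ω₀ + αt = 15.74 + 8.79 × 3.99 = 50.81 rad/s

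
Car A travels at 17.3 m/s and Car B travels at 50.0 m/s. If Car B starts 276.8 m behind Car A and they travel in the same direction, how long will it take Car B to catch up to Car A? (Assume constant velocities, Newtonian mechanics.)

Relative speed: v_rel = 50.0 - 17.3 = 32.7 m/s
Time to catch: t = d₀/v_rel = 276.8/32.7 = 8.46 s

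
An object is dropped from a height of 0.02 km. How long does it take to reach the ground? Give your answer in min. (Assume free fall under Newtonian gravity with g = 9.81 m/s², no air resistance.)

h = 0.02 km × 1000.0 = 20.0 m
t = √(2h/g) = √(2 × 20.0 / 9.81) = 2.01928 s
t = 2.01928 s / 60.0 = 0.03365 min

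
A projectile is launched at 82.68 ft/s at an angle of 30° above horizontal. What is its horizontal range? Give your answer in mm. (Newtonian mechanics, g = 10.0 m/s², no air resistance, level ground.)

v₀ = 82.68 ft/s × 0.3048 = 25.2009 m/s
R = v₀² × sin(2θ) / g = 25.2009² × sin(2 × 30°) / 10.0 = 635.085 × 0.866025 / 10.0 = 54.9999 m
R = 54.9999 m / 0.001 = 55000 mm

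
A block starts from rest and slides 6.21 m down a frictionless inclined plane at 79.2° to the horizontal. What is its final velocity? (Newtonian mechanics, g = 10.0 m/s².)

a = g sin(θ) = 10.0 × sin(79.2°) = 9.8229 m/s²
v = √(2ad) = √(2 × 9.8229 × 6.21) = 11.05 m/s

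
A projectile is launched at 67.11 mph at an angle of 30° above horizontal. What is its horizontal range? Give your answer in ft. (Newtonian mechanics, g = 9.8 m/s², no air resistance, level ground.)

v₀ = 67.11 mph × 0.44704 = 30.00085 m/s
R = v₀² × sin(2θ) / g = 30.00085² × sin(2 × 30°) / 9.8 = 900.051 × 0.8660254 / 9.8 = 79.53745 m
R = 79.53745 m / 0.3048 = 260.9 ft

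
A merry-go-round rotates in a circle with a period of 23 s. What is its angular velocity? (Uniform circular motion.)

ω = 2π/T = 2π/23 = 0.2732 rad/s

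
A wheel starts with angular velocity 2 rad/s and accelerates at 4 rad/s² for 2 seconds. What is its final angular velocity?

ω = ω₀ + αt = 2 + 4 × 2 = 10 rad/s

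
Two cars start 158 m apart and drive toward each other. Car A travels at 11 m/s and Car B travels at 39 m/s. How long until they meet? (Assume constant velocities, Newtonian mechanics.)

Combined speed: v_combined = 11 + 39 = 50 m/s
Time to meet: t = d/v_combined = 158/50 = 3.16 s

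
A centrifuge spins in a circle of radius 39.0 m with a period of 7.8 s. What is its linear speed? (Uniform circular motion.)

v = 2πr/T = 2π×39.0/7.8 = 31.42 m/s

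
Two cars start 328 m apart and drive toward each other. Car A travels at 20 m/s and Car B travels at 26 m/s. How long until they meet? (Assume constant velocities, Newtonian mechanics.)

Combined speed: v_combined = 20 + 26 = 46 m/s
Time to meet: t = d/v_combined = 328/46 = 7.13 s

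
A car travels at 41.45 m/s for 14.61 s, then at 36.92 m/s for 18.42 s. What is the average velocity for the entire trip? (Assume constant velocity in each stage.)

d₁ = v₁t₁ = 41.45 × 14.61 = 605.5845 m
d₂ = v₂t₂ = 36.92 × 18.42 = 680.0664 m
d_total = 1285.6509 m, t_total = 33.03 s
v_avg = d_total/t_total = 1285.6509/33.03 = 38.92 m/s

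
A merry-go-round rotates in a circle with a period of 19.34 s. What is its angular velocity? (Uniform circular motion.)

ω = 2π/T = 2π/19.34 = 0.3249 rad/s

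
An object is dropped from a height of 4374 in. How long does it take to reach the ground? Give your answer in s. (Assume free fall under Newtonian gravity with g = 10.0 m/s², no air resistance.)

h = 4374 in × 0.0254 = 111.1 m
t = √(2h/g) = √(2 × 111.1 / 10.0) = 4.714 s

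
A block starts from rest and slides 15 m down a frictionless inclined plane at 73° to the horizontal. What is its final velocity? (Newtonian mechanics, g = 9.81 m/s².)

a = g sin(θ) = 9.81 × sin(73°) = 9.3813 m/s²
v = √(2ad) = √(2 × 9.3813 × 15) = 16.78 m/s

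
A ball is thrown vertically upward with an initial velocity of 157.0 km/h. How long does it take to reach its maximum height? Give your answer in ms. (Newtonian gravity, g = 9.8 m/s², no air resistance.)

v₀ = 157.0 km/h × 0.2777777777777778 = 43.6111 m/s
t_up = v₀ / g = 43.6111 / 9.8 = 4.45011 s
t_up = 4.45011 s / 0.001 = 4450 ms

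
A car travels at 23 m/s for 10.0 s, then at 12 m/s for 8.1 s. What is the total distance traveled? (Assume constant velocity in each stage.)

d₁ = v₁t₁ = 23 × 10.0 = 230.0 m
d₂ = v₂t₂ = 12 × 8.1 = 97.2 m
d_total = 230.0 + 97.2 = 327.2 m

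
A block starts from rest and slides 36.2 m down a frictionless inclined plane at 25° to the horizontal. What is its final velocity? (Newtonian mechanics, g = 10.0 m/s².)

a = g sin(θ) = 10.0 × sin(25°) = 4.2262 m/s²
v = √(2ad) = √(2 × 4.2262 × 36.2) = 17.49 m/s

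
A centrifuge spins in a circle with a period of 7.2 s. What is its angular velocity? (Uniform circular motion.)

ω = 2π/T = 2π/7.2 = 0.8727 rad/s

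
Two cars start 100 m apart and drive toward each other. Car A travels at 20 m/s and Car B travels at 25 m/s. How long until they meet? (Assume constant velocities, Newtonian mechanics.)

Combined speed: v_combined = 20 + 25 = 45 m/s
Time to meet: t = d/v_combined = 100/45 = 2.22 s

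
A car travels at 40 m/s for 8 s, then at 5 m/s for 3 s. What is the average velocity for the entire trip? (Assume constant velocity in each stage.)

d₁ = v₁t₁ = 40 × 8 = 320 m
d₂ = v₂t₂ = 5 × 3 = 15 m
d_total = 335 m, t_total = 11 s
v_avg = d_total/t_total = 335/11 = 30.45 m/s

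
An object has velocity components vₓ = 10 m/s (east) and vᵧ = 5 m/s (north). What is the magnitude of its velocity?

|v| = √(vₓ² + vᵧ²) = √(10² + 5²) = √(125) = 11.18 m/s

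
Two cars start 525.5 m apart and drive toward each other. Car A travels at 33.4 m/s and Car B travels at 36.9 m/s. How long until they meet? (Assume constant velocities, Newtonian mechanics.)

Combined speed: v_combined = 33.4 + 36.9 = 70.3 m/s
Time to meet: t = d/v_combined = 525.5/70.3 = 7.48 s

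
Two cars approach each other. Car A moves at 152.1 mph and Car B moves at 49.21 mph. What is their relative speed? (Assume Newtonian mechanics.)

v_rel = v_A + v_B = 152.1 + 49.21 = 201.31 mph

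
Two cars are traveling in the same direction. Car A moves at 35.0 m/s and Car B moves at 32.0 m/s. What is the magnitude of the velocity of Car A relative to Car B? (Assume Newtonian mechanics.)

v_rel = |v_A - v_B| = |35.0 - 32.0| = 3.0 m/s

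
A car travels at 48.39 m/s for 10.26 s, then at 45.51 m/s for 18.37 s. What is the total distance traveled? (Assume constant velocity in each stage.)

d₁ = v₁t₁ = 48.39 × 10.26 = 496.4814 m
d₂ = v₂t₂ = 45.51 × 18.37 = 836.0187 m
d_total = 496.4814 + 836.0187 = 1332.5 m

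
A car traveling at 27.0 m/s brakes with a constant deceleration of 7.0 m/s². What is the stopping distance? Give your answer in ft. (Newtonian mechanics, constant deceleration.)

d = v₀² / (2a) = 27.0² / (2 × 7.0) = 729.0 / 14.0 = 52.0714 m
d = 52.0714 m / 0.3048 = 170.8 ft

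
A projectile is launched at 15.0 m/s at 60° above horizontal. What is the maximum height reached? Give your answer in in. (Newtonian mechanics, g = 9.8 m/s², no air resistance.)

H = v₀² × sin²(θ) / (2g) = 15.0² × sin(60°)² / (2 × 9.8) = 225.0 × 0.75 / 19.6 = 8.60969 m
H = 8.60969 m / 0.0254 = 339.0 in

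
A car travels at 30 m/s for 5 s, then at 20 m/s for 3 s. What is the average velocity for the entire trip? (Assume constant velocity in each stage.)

d₁ = v₁t₁ = 30 × 5 = 150 m
d₂ = v₂t₂ = 20 × 3 = 60 m
d_total = 210 m, t_total = 8 s
v_avg = d_total/t_total = 210/8 = 26.25 m/s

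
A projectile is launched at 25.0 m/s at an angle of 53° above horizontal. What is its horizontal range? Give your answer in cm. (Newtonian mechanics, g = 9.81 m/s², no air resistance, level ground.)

R = v₀² × sin(2θ) / g = 25.0² × sin(2 × 53°) / 9.81 = 625.0 × 0.961262 / 9.81 = 61.2425 m
R = 61.2425 m / 0.01 = 6124 cm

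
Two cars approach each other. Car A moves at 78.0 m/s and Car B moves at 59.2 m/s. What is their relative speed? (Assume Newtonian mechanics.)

v_rel = v_A + v_B = 78.0 + 59.2 = 137.2 m/s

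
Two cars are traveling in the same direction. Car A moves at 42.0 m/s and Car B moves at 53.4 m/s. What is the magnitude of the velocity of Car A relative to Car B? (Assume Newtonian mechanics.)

v_rel = |v_A - v_B| = |42.0 - 53.4| = 11.4 m/s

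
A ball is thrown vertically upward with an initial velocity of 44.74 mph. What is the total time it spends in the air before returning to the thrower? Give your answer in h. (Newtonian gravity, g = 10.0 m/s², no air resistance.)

v₀ = 44.74 mph × 0.44704 = 20.0006 m/s
t_total = 2 × v₀ / g = 2 × 20.0006 / 10.0 = 4.00012 s
t_total = 4.00012 s / 3600.0 = 0.001111 h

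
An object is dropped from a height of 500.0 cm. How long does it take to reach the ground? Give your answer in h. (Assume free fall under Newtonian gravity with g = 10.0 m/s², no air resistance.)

h = 500.0 cm × 0.01 = 5.0 m
t = √(2h/g) = √(2 × 5.0 / 10.0) = 1.0 s
t = 1.0 s / 3600.0 = 0.0002778 h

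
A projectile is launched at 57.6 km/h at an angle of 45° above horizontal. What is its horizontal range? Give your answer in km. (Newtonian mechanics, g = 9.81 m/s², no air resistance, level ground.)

v₀ = 57.6 km/h × 0.2777777777777778 = 16.0 m/s
R = v₀² × sin(2θ) / g = 16.0² × sin(2 × 45°) / 9.81 = 256.0 × 1.0 / 9.81 = 26.0958 m
R = 26.0958 m / 1000.0 = 0.0261 km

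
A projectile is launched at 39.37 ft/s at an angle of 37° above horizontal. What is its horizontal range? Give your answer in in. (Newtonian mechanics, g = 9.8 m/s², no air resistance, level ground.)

v₀ = 39.37 ft/s × 0.3048 = 12.0 m/s
R = v₀² × sin(2θ) / g = 12.0² × sin(2 × 37°) / 9.8 = 144.0 × 0.961262 / 9.8 = 14.1247 m
R = 14.1247 m / 0.0254 = 556.1 in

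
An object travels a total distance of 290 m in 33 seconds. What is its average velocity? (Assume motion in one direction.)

v_avg = Δd / Δt = 290 / 33 = 8.79 m/s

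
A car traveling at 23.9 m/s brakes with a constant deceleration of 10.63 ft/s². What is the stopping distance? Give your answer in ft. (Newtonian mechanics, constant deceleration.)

a = 10.63 ft/s² × 0.3048 = 3.24002 m/s²
d = v₀² / (2a) = 23.9² / (2 × 3.24002) = 571.21 / 6.48004 = 88.1491 m
d = 88.1491 m / 0.3048 = 289.2 ft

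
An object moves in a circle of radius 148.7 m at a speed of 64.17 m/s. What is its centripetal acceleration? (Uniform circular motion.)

a_c = v²/r = 64.17²/148.7 = 4117.7889/148.7 = 27.69 m/s²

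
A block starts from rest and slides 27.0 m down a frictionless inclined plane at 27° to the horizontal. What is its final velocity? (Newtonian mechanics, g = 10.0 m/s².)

a = g sin(θ) = 10.0 × sin(27°) = 4.5399 m/s²
v = √(2ad) = √(2 × 4.5399 × 27.0) = 15.66 m/s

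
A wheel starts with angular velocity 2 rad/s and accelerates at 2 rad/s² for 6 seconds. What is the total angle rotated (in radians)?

θ = ω₀t + ½αt² = 2×6 + ½×2×6² = 48.0 rad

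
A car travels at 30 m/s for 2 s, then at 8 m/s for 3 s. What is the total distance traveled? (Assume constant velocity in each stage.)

d₁ = v₁t₁ = 30 × 2 = 60 m
d₂ = v₂t₂ = 8 × 3 = 24 m
d_total = 60 + 24 = 84 m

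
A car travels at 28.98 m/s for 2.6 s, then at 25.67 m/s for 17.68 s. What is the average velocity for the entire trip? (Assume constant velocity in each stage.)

d₁ = v₁t₁ = 28.98 × 2.6 = 75.348 m
d₂ = v₂t₂ = 25.67 × 17.68 = 453.8456 m
d_total = 529.1936 m, t_total = 20.28 s
v_avg = d_total/t_total = 529.1936/20.28 = 26.09 m/s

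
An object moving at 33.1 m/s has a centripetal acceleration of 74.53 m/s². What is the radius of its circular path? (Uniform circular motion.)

r = v²/a_c = 33.1²/74.53 = 14.7 m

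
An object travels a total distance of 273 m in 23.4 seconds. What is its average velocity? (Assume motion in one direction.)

v_avg = Δd / Δt = 273 / 23.4 = 11.67 m/s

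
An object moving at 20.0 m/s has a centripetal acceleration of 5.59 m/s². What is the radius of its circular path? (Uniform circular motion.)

r = v²/a_c = 20.0²/5.59 = 71.56 m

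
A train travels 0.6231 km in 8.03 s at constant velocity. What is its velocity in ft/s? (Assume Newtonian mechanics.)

d = 0.6231 km × 1000.0 = 623.1 m
v = d / t = 623.1 / 8.03 = 77.5965 m/s
v = 77.5965 m/s / 0.3048 = 254.6 ft/s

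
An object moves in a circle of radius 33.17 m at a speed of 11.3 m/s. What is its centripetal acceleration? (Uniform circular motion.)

a_c = v²/r = 11.3²/33.17 = 127.69/33.17 = 3.85 m/s²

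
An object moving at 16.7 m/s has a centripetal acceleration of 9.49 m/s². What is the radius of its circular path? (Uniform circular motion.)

r = v²/a_c = 16.7²/9.49 = 29.39 m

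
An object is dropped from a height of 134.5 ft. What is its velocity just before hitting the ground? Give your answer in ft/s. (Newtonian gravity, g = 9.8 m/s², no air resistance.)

h = 134.5 ft × 0.3048 = 40.9956 m
v = √(2gh) = √(2 × 9.8 × 40.9956) = 28.3463 m/s
v = 28.3463 m/s / 0.3048 = 93.0 ft/s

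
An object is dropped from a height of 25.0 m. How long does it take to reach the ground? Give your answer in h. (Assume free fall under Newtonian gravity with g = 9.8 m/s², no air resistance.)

t = √(2h/g) = √(2 × 25.0 / 9.8) = 2.25877 s
t = 2.25877 s / 3600.0 = 0.0006274 h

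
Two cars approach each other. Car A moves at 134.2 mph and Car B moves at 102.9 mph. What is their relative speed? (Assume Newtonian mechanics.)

v_rel = v_A + v_B = 134.2 + 102.9 = 237.1 mph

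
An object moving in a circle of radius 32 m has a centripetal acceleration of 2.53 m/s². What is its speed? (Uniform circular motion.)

v = √(a_c × r) = √(2.53 × 32) = 9.0 m/s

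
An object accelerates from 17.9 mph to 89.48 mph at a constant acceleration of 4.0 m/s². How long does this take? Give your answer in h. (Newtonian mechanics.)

v₀ = 17.9 mph × 0.44704 = 8.00202 m/s
v = 89.48 mph × 0.44704 = 40.0011 m/s
t = (v - v₀) / a = (40.0011 - 8.00202) / 4.0 = 7.99977 s
t = 7.99977 s / 3600.0 = 0.002222 h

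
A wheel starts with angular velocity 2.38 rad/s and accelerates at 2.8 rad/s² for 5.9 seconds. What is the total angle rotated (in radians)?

θ = ω₀t + ½αt² = 2.38×5.9 + ½×2.8×5.9² = 62.78 rad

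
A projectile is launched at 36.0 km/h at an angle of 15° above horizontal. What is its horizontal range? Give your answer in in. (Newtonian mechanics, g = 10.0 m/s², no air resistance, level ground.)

v₀ = 36.0 km/h × 0.2777777777777778 = 10.0 m/s
R = v₀² × sin(2θ) / g = 10.0² × sin(2 × 15°) / 10.0 = 100.0 × 0.5 / 10.0 = 5.0 m
R = 5.0 m / 0.0254 = 196.9 in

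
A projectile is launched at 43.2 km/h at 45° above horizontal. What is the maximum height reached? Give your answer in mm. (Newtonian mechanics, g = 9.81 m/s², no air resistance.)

v₀ = 43.2 km/h × 0.2777777777777778 = 12.0 m/s
H = v₀² × sin²(θ) / (2g) = 12.0² × sin(45°)² / (2 × 9.81) = 144.0 × 0.5 / 19.62 = 3.66972 m
H = 3.66972 m / 0.001 = 3670 mm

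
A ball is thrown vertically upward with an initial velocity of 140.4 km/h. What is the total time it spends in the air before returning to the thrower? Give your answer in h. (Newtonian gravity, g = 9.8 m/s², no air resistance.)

v₀ = 140.4 km/h × 0.2777777777777778 = 39.0 m/s
t_total = 2 × v₀ / g = 2 × 39.0 / 9.8 = 7.95918 s
t_total = 7.95918 s / 3600.0 = 0.002211 h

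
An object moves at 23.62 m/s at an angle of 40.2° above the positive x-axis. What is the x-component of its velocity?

vₓ = v cos(θ) = 23.62 × cos(40.2°) = 18.04 m/s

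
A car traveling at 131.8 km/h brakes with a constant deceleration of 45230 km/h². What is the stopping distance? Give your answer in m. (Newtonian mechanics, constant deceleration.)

v₀ = 131.8 km/h × 0.2777777777777778 = 36.6111 m/s
a = 45230 km/h² × 7.716049382716049e-05 = 3.48997 m/s²
d = v₀² / (2a) = 36.6111² / (2 × 3.48997) = 1340.37 / 6.97994 = 192.0 m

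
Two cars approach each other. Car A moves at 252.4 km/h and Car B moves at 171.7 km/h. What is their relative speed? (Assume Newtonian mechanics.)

v_rel = v_A + v_B = 252.4 + 171.7 = 424.1 km/h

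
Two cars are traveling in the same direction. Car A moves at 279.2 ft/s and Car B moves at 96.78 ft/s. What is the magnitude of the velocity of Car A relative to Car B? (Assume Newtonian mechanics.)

v_rel = |v_A - v_B| = |279.2 - 96.78| = 182.42 ft/s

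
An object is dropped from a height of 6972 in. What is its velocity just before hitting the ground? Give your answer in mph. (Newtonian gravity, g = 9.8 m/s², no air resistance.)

h = 6972 in × 0.0254 = 177.089 m
v = √(2gh) = √(2 × 9.8 × 177.089) = 58.9147 m/s
v = 58.9147 m/s / 0.44704 = 131.8 mph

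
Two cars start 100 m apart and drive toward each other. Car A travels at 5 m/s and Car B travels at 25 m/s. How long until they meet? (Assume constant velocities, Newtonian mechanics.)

Combined speed: v_combined = 5 + 25 = 30 m/s
Time to meet: t = d/v_combined = 100/30 = 3.33 s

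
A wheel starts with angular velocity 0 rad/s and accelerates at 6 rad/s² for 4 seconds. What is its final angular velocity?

ω = ω₀ + αt = 0 + 6 × 4 = 24 rad/s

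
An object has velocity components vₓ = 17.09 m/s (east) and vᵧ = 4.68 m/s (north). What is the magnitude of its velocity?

|v| = √(vₓ² + vᵧ²) = √(17.09² + 4.68²) = √(313.9705) = 17.72 m/s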